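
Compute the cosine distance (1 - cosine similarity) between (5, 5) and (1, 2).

With u = (5, 5), v = (1, 2):
u·v = 5·1 + 5·2 = 5 + 10 = 15.
|u| = √(5² + 5²) = √50, |v| = √(1² + 2²) = √5, so |u||v| = √(50·5) = √250.
cos θ = (u·v)/(|u||v|) = 15/√250 ≈ 0.9487
Cosine distance = 1 - cos θ ≈ 1 - 0.9487 = 0.0513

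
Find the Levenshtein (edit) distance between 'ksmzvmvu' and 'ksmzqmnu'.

Let D[i][j] be the edit distance between the first i characters of 'ksmzvmvu' and the first j characters of 'ksmzqmnu', with D[i][0] = i, D[0][j] = j, and D[i][j] = D[i-1][j-1] if the characters match, else 1 + min(D[i-1][j], D[i][j-1], D[i-1][j-1]). Filling the table (rows: prefixes of 'ksmzvmvu', columns: prefixes of 'ksmzqmnu'):
     ε  k  s  m  z  q  m  n  u
  ε  0  1  2  3  4  5  6  7  8
  k  1  0  1  2  3  4  5  6  7
  s  2  1  0  1  2  3  4  5  6
  m  3  2  1  0  1  2  3  4  5
  z  4  3  2  1  0  1  2  3  4
  v  5  4  3  2  1  1  2  3  4
  m  6  5  4  3  2  2  1  2  3
  v  7  6  5  4  3  3  2  2  3
  u  8  7  6  5  4  4  3  3  2
The bottom-right entry gives D[8][8] = 2, so no sequence of fewer than 2 edits works. Backtracking through the table gives one optimal edit sequence (2 edits):
  ksmzvmvu → ksmzqmvu (sub v→q @5)
  ksmzqmvu → ksmzqmnu (sub v→n @7)
Edit distance = 2.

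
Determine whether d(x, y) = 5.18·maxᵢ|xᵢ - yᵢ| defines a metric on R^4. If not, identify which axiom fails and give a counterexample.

Yes. The L∞ (Chebyshev) norm induces a metric on R^4, and multiplying a metric by a positive constant 5.18 > 0 preserves all four axioms: non-negativity (5.18·||x-y|| ≥ 0), identity (5.18·||x-y|| = 0 ⟺ ||x-y|| = 0 ⟺ x = y), symmetry (||x-y|| = ||y-x||), and the triangle inequality (5.18·||x-z|| ≤ 5.18·||x-y|| + 5.18·||y-z||). So d is a metric.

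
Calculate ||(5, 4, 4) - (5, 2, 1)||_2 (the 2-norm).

(Σ|x_i - y_i|^2)^(1/2) = (|5 - 5|^2 + |4 - 2|^2 + |4 - 1|^2)^(1/2)
= (0^2 + 2^2 + 3^2)^(1/2) = (0 + 4 + 9)^(1/2) = (13)^(1/2) ≈ 3.6056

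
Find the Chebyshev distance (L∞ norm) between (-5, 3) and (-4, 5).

max(|x_i - y_i|) = max(|-5 - (-4)|, |3 - 5|) = max(1, 2) = 2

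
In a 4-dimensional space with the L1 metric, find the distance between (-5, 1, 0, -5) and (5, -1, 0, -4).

Σ|x_i - y_i| = |-5 - 5| + |1 - (-1)| + |0 - 0| + |-5 - (-4)| = 10 + 2 + 0 + 1 = 13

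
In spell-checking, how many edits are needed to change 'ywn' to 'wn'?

Let D[i][j] be the edit distance between the first i characters of 'ywn' and the first j characters of 'wn', with D[i][0] = i, D[0][j] = j, and D[i][j] = D[i-1][j-1] if the characters match, else 1 + min(D[i-1][j], D[i][j-1], D[i-1][j-1]). Filling the table (rows: prefixes of 'ywn', columns: prefixes of 'wn'):
     ε  w  n
  ε  0  1  2
  y  1  1  2
  w  2  1  2
  n  3  2  1
The bottom-right entry gives D[3][2] = 1, so no sequence of fewer than 1 edit works. Backtracking through the table gives one optimal edit sequence (1 edit):
  ywn → wn (del y @1)
Edit distance = 1.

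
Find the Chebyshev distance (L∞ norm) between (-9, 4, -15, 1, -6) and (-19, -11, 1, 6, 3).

max(|x_i - y_i|) = max(|-9 - (-19)|, |4 - (-11)|, |-15 - 1|, |1 - 6|, |-6 - 3|) = max(10, 15, 16, 5, 9) = 16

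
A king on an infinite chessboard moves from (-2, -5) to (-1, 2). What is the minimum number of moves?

max(|x_i - y_i|) = max(|-2 - (-1)|, |-5 - 2|) = max(1, 7) = 7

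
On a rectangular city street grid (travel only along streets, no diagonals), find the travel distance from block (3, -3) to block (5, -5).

Σ|x_i - y_i| = |3 - 5| + |-3 - (-5)| = 2 + 2 = 4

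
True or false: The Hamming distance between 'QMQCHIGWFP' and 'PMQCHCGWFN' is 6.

Differing positions: 1, 6, 10. Hamming distance = 3, so the claim that d_H = 6 is false.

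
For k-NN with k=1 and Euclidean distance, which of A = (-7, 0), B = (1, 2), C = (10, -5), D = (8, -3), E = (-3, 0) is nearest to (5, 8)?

Distances: d(A) ≈ 14.4222, d(B) ≈ 7.2111, d(C) ≈ 13.9284, d(D) ≈ 11.4018, d(E) ≈ 11.3137. Nearest: B = (1, 2) with distance 7.2111.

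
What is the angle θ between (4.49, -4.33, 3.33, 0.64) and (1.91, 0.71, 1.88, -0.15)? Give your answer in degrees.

With u = (4.49, -4.33, 3.33, 0.64), v = (1.91, 0.71, 1.88, -0.15):
u·v = 4.49·1.91 + (-4.33)·0.71 + 3.33·1.88 + 0.64·(-0.15) = 8.5759 + (-3.0743) + 6.2604 + (-0.096) = 11.666.
|u| = √(4.49² + (-4.33)² + 3.33² + 0.64²) = √(20.1601 + 18.7489 + 11.0889 + 0.4096) = √50.4075, |v| = √(1.91² + 0.71² + 1.88² + (-0.15)²) = √(3.6481 + 0.5041 + 3.5344 + 0.0225) = √7.7091.
cos θ = (u·v)/(|u||v|) = 11.666/(√50.4075·√7.7091) ≈ 0.591797
θ = arccos(0.591797) ≈ 53.72°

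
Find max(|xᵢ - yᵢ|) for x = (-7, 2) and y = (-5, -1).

max(|x_i - y_i|) = max(|-7 - (-5)|, |2 - (-1)|) = max(2, 3) = 3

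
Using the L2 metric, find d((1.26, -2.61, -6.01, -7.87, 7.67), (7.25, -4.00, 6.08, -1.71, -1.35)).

√(Σ(x_i - y_i)²) = √((1.26 - 7.25)² + (-2.61 - (-4))² + (-6.01 - 6.08)² + (-7.87 - (-1.71))² + (7.67 - (-1.35))²)
= √((-5.99)² + 1.39² + (-12.09)² + (-6.16)² + 9.02²) = √(35.8801 + 1.9321 + 146.1681 + 37.9456 + 81.3604) = √303.2863 ≈ 17.4151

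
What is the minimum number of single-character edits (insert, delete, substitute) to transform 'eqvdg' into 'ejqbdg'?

Let D[i][j] be the edit distance between the first i characters of 'eqvdg' and the first j characters of 'ejqbdg', with D[i][0] = i, D[0][j] = j, and D[i][j] = D[i-1][j-1] if the characters match, else 1 + min(D[i-1][j], D[i][j-1], D[i-1][j-1]). Filling the table (rows: prefixes of 'eqvdg', columns: prefixes of 'ejqbdg'):
     ε  e  j  q  b  d  g
  ε  0  1  2  3  4  5  6
  e  1  0  1  2  3  4  5
  q  2  1  1  1  2  3  4
  v  3  2  2  2  2  3  4
  d  4  3  3  3  3  2  3
  g  5  4  4  4  4  3  2
The bottom-right entry gives D[5][6] = 2, so no sequence of fewer than 2 edits works. Backtracking through the table gives one optimal edit sequence (2 edits):
  eqvdg → ejqvdg (ins j @2)
  ejqvdg → ejqbdg (sub v→b @4)
Edit distance = 2.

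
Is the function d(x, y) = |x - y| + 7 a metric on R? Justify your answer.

No. d fails identity of indiscernibles (specifically d(x,x) = 0): d(-5, -5) = |-5 - (-5)| + 7 = 0 + 7 = 7 ≠ 0.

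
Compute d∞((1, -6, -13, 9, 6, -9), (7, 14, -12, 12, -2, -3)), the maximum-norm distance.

max(|x_i - y_i|) = max(|1 - 7|, |-6 - 14|, |-13 - (-12)|, |9 - 12|, |6 - (-2)|, |-9 - (-3)|) = max(6, 20, 1, 3, 8, 6) = 20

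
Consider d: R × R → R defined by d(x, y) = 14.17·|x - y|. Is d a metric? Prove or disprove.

Yes. Since |x - y| is a metric on R and 14.17 > 0, the positive scalar multiple 14.17·|x - y| is also a metric: scaling by a positive constant preserves non-negativity, identity (d=0 ⟺ |x-y|=0 ⟺ x=y), symmetry, and the triangle inequality.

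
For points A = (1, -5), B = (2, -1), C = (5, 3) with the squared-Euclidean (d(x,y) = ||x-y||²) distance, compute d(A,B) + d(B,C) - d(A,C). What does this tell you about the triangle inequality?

d(A,B) = 1² + 4² = 17, d(B,C) = 3² + 4² = 25, d(A,C) = 4² + 8² = 80.
d(A,B) + d(B,C) - d(A,C) = 17 + 25 - 80 = 42 - 80 = -38. This is < 0, so the triangle inequality FAILS for these points (squared-Euclidean is not a metric).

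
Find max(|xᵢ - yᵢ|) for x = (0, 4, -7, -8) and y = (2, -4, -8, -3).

max(|x_i - y_i|) = max(|0 - 2|, |4 - (-4)|, |-7 - (-8)|, |-8 - (-3)|) = max(2, 8, 1, 5) = 8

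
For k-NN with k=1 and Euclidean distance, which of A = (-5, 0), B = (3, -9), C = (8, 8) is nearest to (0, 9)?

Distances: d(A) ≈ 10.2956, d(B) ≈ 18.2483, d(C) ≈ 8.0623. Nearest: C = (8, 8) with distance 8.0623.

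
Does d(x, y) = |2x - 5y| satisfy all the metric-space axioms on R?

No. d fails symmetry: d(2, 7) = |2·2 - 5·7| = |-31| = 31, but d(7, 2) = |2·7 - 5·2| = |4| = 4. Since 31 ≠ 4, d(x,y) ≠ d(y,x) in general.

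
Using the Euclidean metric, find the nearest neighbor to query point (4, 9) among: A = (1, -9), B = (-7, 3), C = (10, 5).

Distances: d(A) ≈ 18.2483, d(B) ≈ 12.53, d(C) ≈ 7.2111. Nearest: C = (10, 5) with distance 7.2111.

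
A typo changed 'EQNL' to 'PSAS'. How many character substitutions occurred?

Differing positions: 1, 2, 3, 4. Hamming distance = 4.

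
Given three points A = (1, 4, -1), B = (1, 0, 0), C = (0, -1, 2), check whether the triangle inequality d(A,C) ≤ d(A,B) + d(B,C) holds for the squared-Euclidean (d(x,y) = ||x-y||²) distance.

d(A,B) = 0² + 4² + 1² = 17, d(B,C) = 1² + 1² + 2² = 6, d(A,C) = 1² + 5² + 3² = 35.
d(A,C) = 35 > 17 + 6 = 23. Triangle inequality is VIOLATED. (Squared-Euclidean is not a metric — this is a counterexample.)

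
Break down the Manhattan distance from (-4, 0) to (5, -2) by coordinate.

Σ|x_i - y_i| = |-4 - 5| + |0 - (-2)| = 9 + 2 = 11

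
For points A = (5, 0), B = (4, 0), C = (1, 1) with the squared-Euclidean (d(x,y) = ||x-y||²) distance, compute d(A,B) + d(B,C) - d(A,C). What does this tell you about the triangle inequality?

d(A,B) = 1² + 0² = 1, d(B,C) = 3² + 1² = 10, d(A,C) = 4² + 1² = 17.
d(A,B) + d(B,C) - d(A,C) = 1 + 10 - 17 = 11 - 17 = -6. This is < 0, so the triangle inequality FAILS for these points (squared-Euclidean is not a metric).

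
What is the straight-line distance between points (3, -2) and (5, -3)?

√(Σ(x_i - y_i)²) = √((3 - 5)² + (-2 - (-3))²)
= √((-2)² + 1²) = √(4 + 1) = √5 ≈ 2.2361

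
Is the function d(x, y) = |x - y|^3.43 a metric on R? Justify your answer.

No. d(x,y) = |x-y|^3.43 fails the triangle inequality since p = 3.43 > 1. Counterexample: x = 3, y = 9, z = 19. d(x,z) = |3 - 19|^3.43 = 16^3.43 ≈ 13493.7152, but d(x,y) + d(y,z) = 6^3.43 + 10^3.43 ≈ 466.7226 + 2691.5348 = 3158.2574. Since 13493.7152 > 3158.2574, the triangle inequality is violated.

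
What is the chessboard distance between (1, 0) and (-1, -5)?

max(|x_i - y_i|) = max(|1 - (-1)|, |0 - (-5)|) = max(2, 5) = 5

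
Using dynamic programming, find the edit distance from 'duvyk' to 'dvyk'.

Let D[i][j] be the edit distance between the first i characters of 'duvyk' and the first j characters of 'dvyk', with D[i][0] = i, D[0][j] = j, and D[i][j] = D[i-1][j-1] if the characters match, else 1 + min(D[i-1][j], D[i][j-1], D[i-1][j-1]). Filling the table (rows: prefixes of 'duvyk', columns: prefixes of 'dvyk'):
     ε  d  v  y  k
  ε  0  1  2  3  4
  d  1  0  1  2  3
  u  2  1  1  2  3
  v  3  2  1  2  3
  y  4  3  2  1  2
  k  5  4  3  2  1
The bottom-right entry gives D[5][4] = 1, so no sequence of fewer than 1 edit works. Backtracking through the table gives one optimal edit sequence (1 edit):
  duvyk → dvyk (del u @2)
Edit distance = 1.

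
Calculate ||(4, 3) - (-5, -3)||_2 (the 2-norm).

(Σ|x_i - y_i|^2)^(1/2) = (|4 - (-5)|^2 + |3 - (-3)|^2)^(1/2)
= (9^2 + 6^2)^(1/2) = (81 + 36)^(1/2) = (117)^(1/2) ≈ 10.8167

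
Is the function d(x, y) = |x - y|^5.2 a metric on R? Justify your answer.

No. d(x,y) = |x-y|^5.2 fails the triangle inequality since p = 5.2 > 1. Counterexample: x = 4, y = 9, z = 21. d(x,z) = |4 - 21|^5.2 = 17^5.2 ≈ 2502271.2793, but d(x,y) + d(y,z) = 5^5.2 + 12^5.2 ≈ 4311.6552 + 409018.0552 = 413329.7104. Since 2502271.2793 > 413329.7104, the triangle inequality is violated.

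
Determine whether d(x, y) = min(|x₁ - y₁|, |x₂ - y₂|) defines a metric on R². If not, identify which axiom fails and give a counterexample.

No. d fails identity of indiscernibles: take x = (-3, 0) and y = (-3, 1). Then d(x,y) = min(|-3 - (-3)|, |0 - 1|) = min(0, 1) = 0, yet x ≠ y.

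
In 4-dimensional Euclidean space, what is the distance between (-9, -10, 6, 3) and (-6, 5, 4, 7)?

√(Σ(x_i - y_i)²) = √((-9 - (-6))² + (-10 - 5)² + (6 - 4)² + (3 - 7)²)
= √((-3)² + (-15)² + 2² + (-4)²) = √(9 + 225 + 4 + 16) = √254 ≈ 15.9374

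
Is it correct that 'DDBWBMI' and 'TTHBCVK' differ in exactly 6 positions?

Differing positions: 1, 2, 3, 4, 5, 6, 7. Hamming distance = 7, so the claim that d_H = 6 is false.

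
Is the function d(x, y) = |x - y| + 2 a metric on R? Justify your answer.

No. d fails identity of indiscernibles (specifically d(x,x) = 0): d(-4, -4) = |-4 - (-4)| + 2 = 0 + 2 = 2 ≠ 0.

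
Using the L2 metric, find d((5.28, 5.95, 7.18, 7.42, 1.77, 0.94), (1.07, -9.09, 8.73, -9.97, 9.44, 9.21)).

√(Σ(x_i - y_i)²) = √((5.28 - 1.07)² + (5.95 - (-9.09))² + (7.18 - 8.73)² + (7.42 - (-9.97))² + (1.77 - 9.44)² + (0.94 - 9.21)²)
= √(4.21² + 15.04² + (-1.55)² + 17.39² + (-7.67)² + (-8.27)²) = √(17.7241 + 226.2016 + 2.4025 + 302.4121 + 58.8289 + 68.3929) = √675.9621 ≈ 25.9993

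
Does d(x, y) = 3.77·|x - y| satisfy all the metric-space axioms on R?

Yes. Since |x - y| is a metric on R and 3.77 > 0, the positive scalar multiple 3.77·|x - y| is also a metric: scaling by a positive constant preserves non-negativity, identity (d=0 ⟺ |x-y|=0 ⟺ x=y), symmetry, and the triangle inequality.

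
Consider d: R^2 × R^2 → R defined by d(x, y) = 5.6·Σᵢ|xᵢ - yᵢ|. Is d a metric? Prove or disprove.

Yes. The L1 (Manhattan) norm induces a metric on R^2, and multiplying a metric by a positive constant 5.6 > 0 preserves all four axioms: non-negativity (5.6·||x-y|| ≥ 0), identity (5.6·||x-y|| = 0 ⟺ ||x-y|| = 0 ⟺ x = y), symmetry (||x-y|| = ||y-x||), and the triangle inequality (5.6·||x-z|| ≤ 5.6·||x-y|| + 5.6·||y-z||). So d is a metric.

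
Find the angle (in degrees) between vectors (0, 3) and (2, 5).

With u = (0, 3), v = (2, 5):
u·v = 0·2 + 3·5 = 0 + 15 = 15.
|u| = √(0² + 3²) = √9, |v| = √(2² + 5²) = √29, so |u||v| = √(9·29) = √261.
cos θ = (u·v)/(|u||v|) = 15/√261 ≈ 0.928477
θ = arccos(0.928477) ≈ 21.8°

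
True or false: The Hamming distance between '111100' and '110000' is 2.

Differing positions: 3, 4. Hamming distance = 2, so the claim is true.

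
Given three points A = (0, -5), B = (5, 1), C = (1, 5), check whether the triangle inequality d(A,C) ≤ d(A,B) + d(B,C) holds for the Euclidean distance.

d(A,B) = √(5² + 6²) = √61 ≈ 7.8102, d(B,C) = √(4² + 4²) = √32 ≈ 5.6569, d(A,C) = √(1² + 10²) = √101 ≈ 10.0499.
d(A,C) ≈ 10.0499 ≤ 7.8102 + 5.6569 = 13.4671. Triangle inequality is satisfied.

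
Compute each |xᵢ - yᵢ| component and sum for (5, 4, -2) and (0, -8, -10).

Σ|x_i - y_i| = |5 - 0| + |4 - (-8)| + |-2 - (-10)| = 5 + 12 + 8 = 25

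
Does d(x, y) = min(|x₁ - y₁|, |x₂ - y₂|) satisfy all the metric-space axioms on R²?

No. d fails identity of indiscernibles: take x = (1, 0) and y = (1, 5). Then d(x,y) = min(|1 - 1|, |0 - 5|) = min(0, 5) = 0, yet x ≠ y.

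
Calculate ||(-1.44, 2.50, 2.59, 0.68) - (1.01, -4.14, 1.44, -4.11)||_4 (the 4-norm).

(Σ|x_i - y_i|^4)^(1/4) = (|-1.44 - 1.01|^4 + |2.5 - (-4.14)|^4 + |2.59 - 1.44|^4 + |0.68 - (-4.11)|^4)^(1/4)
= (2.45^4 + 6.64^4 + 1.15^4 + 4.79^4)^(1/4) ≈ (36.03 + 1943.8928 + 1.749 + 526.4317)^(1/4) = (2508.1035)^(1/4) ≈ 7.0768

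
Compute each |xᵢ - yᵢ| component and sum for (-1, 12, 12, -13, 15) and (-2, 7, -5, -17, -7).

Σ|x_i - y_i| = |-1 - (-2)| + |12 - 7| + |12 - (-5)| + |-13 - (-17)| + |15 - (-7)| = 1 + 5 + 17 + 4 + 22 = 49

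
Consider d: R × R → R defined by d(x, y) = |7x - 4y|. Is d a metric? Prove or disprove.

No. d fails symmetry: d(1, 4) = |7·1 - 4·4| = |-9| = 9, but d(4, 1) = |7·4 - 4·1| = |24| = 24. Since 9 ≠ 24, d(x,y) ≠ d(y,x) in general.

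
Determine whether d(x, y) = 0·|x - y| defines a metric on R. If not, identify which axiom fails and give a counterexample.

No. With c = 0, d(x,y) = 0 for all x, y. This fails identity of indiscernibles: d(7, 11) = 0 but 7 ≠ 11.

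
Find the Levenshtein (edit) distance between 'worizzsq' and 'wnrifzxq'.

Let D[i][j] be the edit distance between the first i characters of 'worizzsq' and the first j characters of 'wnrifzxq', with D[i][0] = i, D[0][j] = j, and D[i][j] = D[i-1][j-1] if the characters match, else 1 + min(D[i-1][j], D[i][j-1], D[i-1][j-1]). Filling the table (rows: prefixes of 'worizzsq', columns: prefixes of 'wnrifzxq'):
     ε  w  n  r  i  f  z  x  q
  ε  0  1  2  3  4  5  6  7  8
  w  1  0  1  2  3  4  5  6  7
  o  2  1  1  2  3  4  5  6  7
  r  3  2  2  1  2  3  4  5  6
  i  4  3  3  2  1  2  3  4  5
  z  5  4  4  3  2  2  2  3  4
  z  6  5  5  4  3  3  2  3  4
  s  7  6  6  5  4  4  3  3  4
  q  8  7  7  6  5  5  4  4  3
The bottom-right entry gives D[8][8] = 3, so no sequence of fewer than 3 edits works. Backtracking through the table gives one optimal edit sequence (3 edits):
  worizzsq → wnrizzsq (sub o→n @2)
  wnrizzsq → wnrifzsq (sub z→f @5)
  wnrifzsq → wnrifzxq (sub s→x @7)
Edit distance = 3.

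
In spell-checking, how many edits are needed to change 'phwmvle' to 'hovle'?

Let D[i][j] be the edit distance between the first i characters of 'phwmvle' and the first j characters of 'hovle', with D[i][0] = i, D[0][j] = j, and D[i][j] = D[i-1][j-1] if the characters match, else 1 + min(D[i-1][j], D[i][j-1], D[i-1][j-1]). Filling the table (rows: prefixes of 'phwmvle', columns: prefixes of 'hovle'):
     ε  h  o  v  l  e
  ε  0  1  2  3  4  5
  p  1  1  2  3  4  5
  h  2  1  2  3  4  5
  w  3  2  2  3  4  5
  m  4  3  3  3  4  5
  v  5  4  4  3  4  5
  l  6  5  5  4  3  4
  e  7  6  6  5  4  3
The bottom-right entry gives D[7][5] = 3, so no sequence of fewer than 3 edits works. Backtracking through the table gives one optimal edit sequence (3 edits):
  phwmvle → hwmvle (del p @1)
  hwmvle → hmvle (del w @2)
  hmvle → hovle (sub m→o @2)
Edit distance = 3.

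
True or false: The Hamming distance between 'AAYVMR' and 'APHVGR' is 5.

Differing positions: 2, 3, 5. Hamming distance = 3, so the claim that d_H = 5 is false.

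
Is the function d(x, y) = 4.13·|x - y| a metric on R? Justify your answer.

Yes. Since |x - y| is a metric on R and 4.13 > 0, the positive scalar multiple 4.13·|x - y| is also a metric: scaling by a positive constant preserves non-negativity, identity (d=0 ⟺ |x-y|=0 ⟺ x=y), symmetry, and the triangle inequality.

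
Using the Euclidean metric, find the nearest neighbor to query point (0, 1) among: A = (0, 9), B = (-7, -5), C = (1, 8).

Distances: d(A) = 8, d(B) ≈ 9.2195, d(C) ≈ 7.0711. Nearest: C = (1, 8) with distance 7.0711.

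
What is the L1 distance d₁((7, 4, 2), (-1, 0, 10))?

Σ|x_i - y_i| = |7 - (-1)| + |4 - 0| + |2 - 10| = 8 + 4 + 8 = 20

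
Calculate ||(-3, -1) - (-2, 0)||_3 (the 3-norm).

(Σ|x_i - y_i|^3)^(1/3) = (|-3 - (-2)|^3 + |-1 - 0|^3)^(1/3)
= (1^3 + 1^3)^(1/3) = (1 + 1)^(1/3) = (2)^(1/3) ≈ 1.2599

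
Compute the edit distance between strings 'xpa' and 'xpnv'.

Let D[i][j] be the edit distance between the first i characters of 'xpa' and the first j characters of 'xpnv', with D[i][0] = i, D[0][j] = j, and D[i][j] = D[i-1][j-1] if the characters match, else 1 + min(D[i-1][j], D[i][j-1], D[i-1][j-1]). Filling the table (rows: prefixes of 'xpa', columns: prefixes of 'xpnv'):
     ε  x  p  n  v
  ε  0  1  2  3  4
  x  1  0  1  2  3
  p  2  1  0  1  2
  a  3  2  1  1  2
The bottom-right entry gives D[3][4] = 2, so no sequence of fewer than 2 edits works. Backtracking through the table gives one optimal edit sequence (2 edits):
  xpa → xpna (ins n @3)
  xpna → xpnv (sub a→v @4)
Edit distance = 2.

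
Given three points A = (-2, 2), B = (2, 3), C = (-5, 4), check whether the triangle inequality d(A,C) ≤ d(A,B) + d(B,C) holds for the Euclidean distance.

d(A,B) = √(4² + 1²) = √17 ≈ 4.1231, d(B,C) = √(7² + 1²) = √50 ≈ 7.0711, d(A,C) = √(3² + 2²) = √13 ≈ 3.6056.
d(A,C) ≈ 3.6056 ≤ 4.1231 + 7.0711 = 11.1942. Triangle inequality is satisfied.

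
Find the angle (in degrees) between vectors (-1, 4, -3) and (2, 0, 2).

With u = (-1, 4, -3), v = (2, 0, 2):
u·v = (-1)·2 + 4·0 + (-3)·2 = (-2) + 0 + (-6) = -8.
|u| = √((-1)² + 4² + (-3)²) = √26, |v| = √(2² + 0² + 2²) = √8, so |u||v| = √(26·8) = √208.
cos θ = (u·v)/(|u||v|) = -8/√208 ≈ -0.5547
θ = arccos(-0.5547) ≈ 123.69°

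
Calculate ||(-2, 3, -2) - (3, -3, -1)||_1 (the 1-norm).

Σ|x_i - y_i| = |-2 - 3| + |3 - (-3)| + |-2 - (-1)| = 5 + 6 + 1 = 12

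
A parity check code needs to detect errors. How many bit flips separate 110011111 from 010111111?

Differing positions: 1, 4. Hamming distance = 2.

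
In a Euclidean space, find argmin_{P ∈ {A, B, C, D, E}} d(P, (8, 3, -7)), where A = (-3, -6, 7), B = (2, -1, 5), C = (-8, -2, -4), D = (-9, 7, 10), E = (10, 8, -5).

Distances: d(A) ≈ 19.9499, d(B) = 14, d(C) ≈ 17.0294, d(D) ≈ 24.3721, d(E) ≈ 5.7446. Nearest: E = (10, 8, -5) with distance 5.7446.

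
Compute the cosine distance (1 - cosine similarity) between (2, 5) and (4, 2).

With u = (2, 5), v = (4, 2):
u·v = 2·4 + 5·2 = 8 + 10 = 18.
|u| = √(2² + 5²) = √29, |v| = √(4² + 2²) = √20, so |u||v| = √(29·20) = √580.
cos θ = (u·v)/(|u||v|) = 18/√580 ≈ 0.7474
Cosine distance = 1 - cos θ ≈ 1 - 0.7474 = 0.2526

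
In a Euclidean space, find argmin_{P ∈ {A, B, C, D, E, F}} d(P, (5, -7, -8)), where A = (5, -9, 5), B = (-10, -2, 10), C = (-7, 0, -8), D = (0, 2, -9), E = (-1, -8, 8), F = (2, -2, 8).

Distances: d(A) ≈ 13.1529, d(B) ≈ 23.9583, d(C) ≈ 13.8924, d(D) ≈ 10.3441, d(E) ≈ 17.1172, d(F) ≈ 17.0294. Nearest: D = (0, 2, -9) with distance 10.3441.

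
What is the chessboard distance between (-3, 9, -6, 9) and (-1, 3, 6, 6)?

max(|x_i - y_i|) = max(|-3 - (-1)|, |9 - 3|, |-6 - 6|, |9 - 6|) = max(2, 6, 12, 3) = 12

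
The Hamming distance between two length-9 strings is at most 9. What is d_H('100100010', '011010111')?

Differing positions: 1, 2, 3, 4, 5, 7, 9. Hamming distance = 7. The maximum possible Hamming distance for length-9 strings is 9, so d_H/9 = 7/9 ≈ 0.7778.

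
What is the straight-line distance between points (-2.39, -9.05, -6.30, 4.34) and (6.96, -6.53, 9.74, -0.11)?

√(Σ(x_i - y_i)²) = √((-2.39 - 6.96)² + (-9.05 - (-6.53))² + (-6.3 - 9.74)² + (4.34 - (-0.11))²)
= √((-9.35)² + (-2.52)² + (-16.04)² + 4.45²) = √(87.4225 + 6.3504 + 257.2816 + 19.8025) = √370.857 ≈ 19.2576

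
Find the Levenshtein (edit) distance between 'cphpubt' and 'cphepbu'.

Let D[i][j] be the edit distance between the first i characters of 'cphpubt' and the first j characters of 'cphepbu', with D[i][0] = i, D[0][j] = j, and D[i][j] = D[i-1][j-1] if the characters match, else 1 + min(D[i-1][j], D[i][j-1], D[i-1][j-1]). Filling the table (rows: prefixes of 'cphpubt', columns: prefixes of 'cphepbu'):
     ε  c  p  h  e  p  b  u
  ε  0  1  2  3  4  5  6  7
  c  1  0  1  2  3  4  5  6
  p  2  1  0  1  2  3  4  5
  h  3  2  1  0  1  2  3  4
  p  4  3  2  1  1  1  2  3
  u  5  4  3  2  2  2  2  2
  b  6  5  4  3  3  3  2  3
  t  7  6  5  4  4  4  3  3
The bottom-right entry gives D[7][7] = 3, so no sequence of fewer than 3 edits works. Backtracking through the table gives one optimal edit sequence (3 edits):
  cphpubt → cpheubt (sub p→e @4)
  cpheubt → cphepbt (sub u→p @5)
  cphepbt → cphepbu (sub t→u @7)
Edit distance = 3.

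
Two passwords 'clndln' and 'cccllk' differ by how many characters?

Differing positions: 2, 3, 4, 6. Hamming distance = 4.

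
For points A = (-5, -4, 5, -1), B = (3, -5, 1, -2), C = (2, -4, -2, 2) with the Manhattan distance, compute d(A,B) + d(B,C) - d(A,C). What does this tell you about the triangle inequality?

d(A,B) = 8 + 1 + 4 + 1 = 14, d(B,C) = 1 + 1 + 3 + 4 = 9, d(A,C) = 7 + 0 + 7 + 3 = 17.
d(A,B) + d(B,C) - d(A,C) = 14 + 9 - 17 = 23 - 17 = 6. This is ≥ 0, so the triangle inequality holds for these points.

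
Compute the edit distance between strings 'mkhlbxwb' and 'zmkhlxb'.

Let D[i][j] be the edit distance between the first i characters of 'mkhlbxwb' and the first j characters of 'zmkhlxb', with D[i][0] = i, D[0][j] = j, and D[i][j] = D[i-1][j-1] if the characters match, else 1 + min(D[i-1][j], D[i][j-1], D[i-1][j-1]). Filling the table (rows: prefixes of 'mkhlbxwb', columns: prefixes of 'zmkhlxb'):
     ε  z  m  k  h  l  x  b
  ε  0  1  2  3  4  5  6  7
  m  1  1  1  2  3  4  5  6
  k  2  2  2  1  2  3  4  5
  h  3  3  3  2  1  2  3  4
  l  4  4  4  3  2  1  2  3
  b  5  5  5  4  3  2  2  2
  x  6  6  6  5  4  3  2  3
  w  7  7  7  6  5  4  3  3
  b  8  8  8  7  6  5  4  3
The bottom-right entry gives D[8][7] = 3, so no sequence of fewer than 3 edits works. Backtracking through the table gives one optimal edit sequence (3 edits):
  mkhlbxwb → zmkhlbxwb (ins z @1)
  zmkhlbxwb → zmkhlxwb (del b @6)
  zmkhlxwb → zmkhlxb (del w @7)
Edit distance = 3.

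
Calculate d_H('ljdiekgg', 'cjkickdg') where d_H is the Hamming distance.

Differing positions: 1, 3, 5, 7. Hamming distance = 4.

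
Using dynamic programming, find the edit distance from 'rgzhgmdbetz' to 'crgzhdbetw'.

Let D[i][j] be the edit distance between the first i characters of 'rgzhgmdbetz' and the first j characters of 'crgzhdbetw', with D[i][0] = i, D[0][j] = j, and D[i][j] = D[i-1][j-1] if the characters match, else 1 + min(D[i-1][j], D[i][j-1], D[i-1][j-1]). Filling the table (rows: prefixes of 'rgzhgmdbetz', columns: prefixes of 'crgzhdbetw'):
     ε  c  r  g  z  h  d  b  e  t  w
  ε  0  1  2  3  4  5  6  7  8  9 10
  r  1  1  1  2  3  4  5  6  7  8  9
  g  2  2  2  1  2  3  4  5  6  7  8
  z  3  3  3  2  1  2  3  4  5  6  7
  h  4  4  4  3  2  1  2  3  4  5  6
  g  5  5  5  4  3  2  2  3  4  5  6
  m  6  6  6  5  4  3  3  3  4  5  6
  d  7  7  7  6  5  4  3  4  4  5  6
  b  8  8  8  7  6  5  4  3  4  5  6
  e  9  9  9  8  7  6  5  4  3  4  5
  t 10 10 10  9  8  7  6  5  4  3  4
  z 11 11 11 10  9  8  7  6  5  4  4
The bottom-right entry gives D[11][10] = 4, so no sequence of fewer than 4 edits works. Backtracking through the table gives one optimal edit sequence (4 edits):
  rgzhgmdbetz → crgzhgmdbetz (ins c @1)
  crgzhgmdbetz → crgzhmdbetz (del g @6)
  crgzhmdbetz → crgzhdbetz (del m @6)
  crgzhdbetz → crgzhdbetw (sub z→w @10)
Edit distance = 4.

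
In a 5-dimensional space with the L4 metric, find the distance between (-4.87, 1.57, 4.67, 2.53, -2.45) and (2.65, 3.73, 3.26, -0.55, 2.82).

(Σ|x_i - y_i|^4)^(1/4) = (|-4.87 - 2.65|^4 + |1.57 - 3.73|^4 + |4.67 - 3.26|^4 + |2.53 - (-0.55)|^4 + |-2.45 - 2.82|^4)^(1/4)
= (7.52^4 + 2.16^4 + 1.41^4 + 3.08^4 + 5.27^4)^(1/4) ≈ (3197.9477 + 21.7678 + 3.9525 + 89.9918 + 771.334)^(1/4) = (4084.9938)^(1/4) ≈ 7.9946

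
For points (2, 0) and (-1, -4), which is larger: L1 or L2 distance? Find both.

L1 = |2 - (-1)| + |0 - (-4)| = 3 + 4 = 7
L2 = √(3² + 4²) = √25 = 5
L1 ≥ L2 always (equality iff movement is along one axis); L1 > L2 here.
Ratio L1/L2 = 7/5 = 1.4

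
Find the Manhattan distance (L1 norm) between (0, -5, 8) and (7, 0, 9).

Σ|x_i - y_i| = |0 - 7| + |-5 - 0| + |8 - 9| = 7 + 5 + 1 = 13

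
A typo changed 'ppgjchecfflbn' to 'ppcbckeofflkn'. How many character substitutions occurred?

Differing positions: 3, 4, 6, 8, 12. Hamming distance = 5.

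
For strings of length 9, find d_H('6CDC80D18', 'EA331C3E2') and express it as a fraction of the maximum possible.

Differing positions: 1, 2, 3, 4, 5, 6, 7, 8, 9. Hamming distance = 9. The maximum possible Hamming distance for length-9 strings is 9, so d_H/9 = 9/9 = 1.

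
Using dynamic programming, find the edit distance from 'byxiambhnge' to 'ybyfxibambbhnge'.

Let D[i][j] be the edit distance between the first i characters of 'byxiambhnge' and the first j characters of 'ybyfxibambbhnge', with D[i][0] = i, D[0][j] = j, and D[i][j] = D[i-1][j-1] if the characters match, else 1 + min(D[i-1][j], D[i][j-1], D[i-1][j-1]). Filling the table (rows: prefixes of 'byxiambhnge', columns: prefixes of 'ybyfxibambbhnge'):
     ε  y  b  y  f  x  i  b  a  m  b  b  h  n  g  e
  ε  0  1  2  3  4  5  6  7  8  9 10 11 12 13 14 15
  b  1  1  1  2  3  4  5  6  7  8  9 10 11 12 13 14
  y  2  1  2  1  2  3  4  5  6  7  8  9 10 11 12 13
  x  3  2  2  2  2  2  3  4  5  6  7  8  9 10 11 12
  i  4  3  3  3  3  3  2  3  4  5  6  7  8  9 10 11
  a  5  4  4  4  4  4  3  3  3  4  5  6  7  8  9 10
  m  6  5  5  5  5  5  4  4  4  3  4  5  6  7  8  9
  b  7  6  5  6  6  6  5  4  5  4  3  4  5  6  7  8
  h  8  7  6  6  7  7  6  5  5  5  4  4  4  5  6  7
  n  9  8  7  7  7  8  7  6  6  6  5  5  5  4  5  6
  g 10  9  8  8  8  8  8  7  7  7  6  6  6  5  4  5
  e 11 10  9  9  9  9  9  8  8  8  7  7  7  6  5  4
The bottom-right entry gives D[11][15] = 4, so no sequence of fewer than 4 edits works. Backtracking through the table gives one optimal edit sequence (4 edits):
  byxiambhnge → ybyxiambhnge (ins y @1)
  ybyxiambhnge → ybyfxiambhnge (ins f @4)
  ybyfxiambhnge → ybyfxibambhnge (ins b @7)
  ybyfxibambhnge → ybyfxibambbhnge (ins b @10)
Edit distance = 4.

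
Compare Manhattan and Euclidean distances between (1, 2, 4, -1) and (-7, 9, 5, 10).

L1 = |1 - (-7)| + |2 - 9| + |4 - 5| + |-1 - 10| = 8 + 7 + 1 + 11 = 27
L2 = √(8² + 7² + 1² + 11²) = √235 ≈ 15.3297
L1 ≥ L2 always (equality iff movement is along one axis); L1 > L2 here.
Ratio L1/L2 = 27/√235 ≈ 1.7613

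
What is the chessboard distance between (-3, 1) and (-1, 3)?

max(|x_i - y_i|) = max(|-3 - (-1)|, |1 - 3|) = max(2, 2) = 2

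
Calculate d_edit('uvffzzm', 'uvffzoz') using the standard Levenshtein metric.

Let D[i][j] be the edit distance between the first i characters of 'uvffzzm' and the first j characters of 'uvffzoz', with D[i][0] = i, D[0][j] = j, and D[i][j] = D[i-1][j-1] if the characters match, else 1 + min(D[i-1][j], D[i][j-1], D[i-1][j-1]). Filling the table (rows: prefixes of 'uvffzzm', columns: prefixes of 'uvffzoz'):
     ε  u  v  f  f  z  o  z
  ε  0  1  2  3  4  5  6  7
  u  1  0  1  2  3  4  5  6
  v  2  1  0  1  2  3  4  5
  f  3  2  1  0  1  2  3  4
  f  4  3  2  1  0  1  2  3
  z  5  4  3  2  1  0  1  2
  z  6  5  4  3  2  1  1  1
  m  7  6  5  4  3  2  2  2
The bottom-right entry gives D[7][7] = 2, so no sequence of fewer than 2 edits works. Backtracking through the table gives one optimal edit sequence (2 edits):
  uvffzzm → uvffzom (sub z→o @6)
  uvffzom → uvffzoz (sub m→z @7)
Edit distance = 2.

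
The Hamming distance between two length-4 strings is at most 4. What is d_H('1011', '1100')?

Differing positions: 2, 3, 4. Hamming distance = 3. The maximum possible Hamming distance for length-4 strings is 4, so d_H/4 = 3/4 = 0.75.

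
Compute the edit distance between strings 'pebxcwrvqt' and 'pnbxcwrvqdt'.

Let D[i][j] be the edit distance between the first i characters of 'pebxcwrvqt' and the first j characters of 'pnbxcwrvqdt', with D[i][0] = i, D[0][j] = j, and D[i][j] = D[i-1][j-1] if the characters match, else 1 + min(D[i-1][j], D[i][j-1], D[i-1][j-1]). Filling the table (rows: prefixes of 'pebxcwrvqt', columns: prefixes of 'pnbxcwrvqdt'):
     ε  p  n  b  x  c  w  r  v  q  d  t
  ε  0  1  2  3  4  5  6  7  8  9 10 11
  p  1  0  1  2  3  4  5  6  7  8  9 10
  e  2  1  1  2  3  4  5  6  7  8  9 10
  b  3  2  2  1  2  3  4  5  6  7  8  9
  x  4  3  3  2  1  2  3  4  5  6  7  8
  c  5  4  4  3  2  1  2  3  4  5  6  7
  w  6  5  5  4  3  2  1  2  3  4  5  6
  r  7  6  6  5  4  3  2  1  2  3  4  5
  v  8  7  7  6  5  4  3  2  1  2  3  4
  q  9  8  8  7  6  5  4  3  2  1  2  3
  t 10  9  9  8  7  6  5  4  3  2  2  2
The bottom-right entry gives D[10][11] = 2, so no sequence of fewer than 2 edits works. Backtracking through the table gives one optimal edit sequence (2 edits):
  pebxcwrvqt → pnbxcwrvqt (sub e→n @2)
  pnbxcwrvqt → pnbxcwrvqdt (ins d @10)
Edit distance = 2.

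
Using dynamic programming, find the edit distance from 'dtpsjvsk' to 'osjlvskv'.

Let D[i][j] be the edit distance between the first i characters of 'dtpsjvsk' and the first j characters of 'osjlvskv', with D[i][0] = i, D[0][j] = j, and D[i][j] = D[i-1][j-1] if the characters match, else 1 + min(D[i-1][j], D[i][j-1], D[i-1][j-1]). Filling the table (rows: prefixes of 'dtpsjvsk', columns: prefixes of 'osjlvskv'):
     ε  o  s  j  l  v  s  k  v
  ε  0  1  2  3  4  5  6  7  8
  d  1  1  2  3  4  5  6  7  8
  t  2  2  2  3  4  5  6  7  8
  p  3  3  3  3  4  5  6  7  8
  s  4  4  3  4  4  5  5  6  7
  j  5  5  4  3  4  5  6  6  7
  v  6  6  5  4  4  4  5  6  6
  s  7  7  6  5  5  5  4  5  6
  k  8  8  7  6  6  6  5  4  5
The bottom-right entry gives D[8][8] = 5, so no sequence of fewer than 5 edits works. Backtracking through the table gives one optimal edit sequence (5 edits):
  dtpsjvsk → tpsjvsk (del d @1)
  tpsjvsk → psjvsk (del t @1)
  psjvsk → osjvsk (sub p→o @1)
  osjvsk → osjlvsk (ins l @4)
  osjlvsk → osjlvskv (ins v @8)
Edit distance = 5.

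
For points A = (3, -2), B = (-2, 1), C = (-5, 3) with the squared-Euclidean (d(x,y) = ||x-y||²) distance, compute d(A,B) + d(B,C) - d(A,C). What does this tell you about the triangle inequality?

d(A,B) = 5² + 3² = 34, d(B,C) = 3² + 2² = 13, d(A,C) = 8² + 5² = 89.
d(A,B) + d(B,C) - d(A,C) = 34 + 13 - 89 = 47 - 89 = -42. This is < 0, so the triangle inequality FAILS for these points (squared-Euclidean is not a metric).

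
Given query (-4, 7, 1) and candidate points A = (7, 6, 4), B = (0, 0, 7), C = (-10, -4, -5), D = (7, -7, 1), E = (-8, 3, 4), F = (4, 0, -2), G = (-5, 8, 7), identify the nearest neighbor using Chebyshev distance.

Distances: d(A) = 11, d(B) = 7, d(C) = 11, d(D) = 14, d(E) = 4, d(F) = 8, d(G) = 6. Nearest: E = (-8, 3, 4) with distance 4.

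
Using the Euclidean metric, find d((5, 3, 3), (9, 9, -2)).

√(Σ(x_i - y_i)²) = √((5 - 9)² + (3 - 9)² + (3 - (-2))²)
= √((-4)² + (-6)² + 5²) = √(16 + 36 + 25) = √77 ≈ 8.775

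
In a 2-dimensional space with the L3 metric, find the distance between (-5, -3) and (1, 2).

(Σ|x_i - y_i|^3)^(1/3) = (|-5 - 1|^3 + |-3 - 2|^3)^(1/3)
= (6^3 + 5^3)^(1/3) = (216 + 125)^(1/3) = (341)^(1/3) ≈ 6.9864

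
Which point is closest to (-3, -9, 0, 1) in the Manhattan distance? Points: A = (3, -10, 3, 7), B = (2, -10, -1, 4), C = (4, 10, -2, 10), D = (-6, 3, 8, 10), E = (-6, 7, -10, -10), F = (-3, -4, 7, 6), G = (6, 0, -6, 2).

Distances: d(A) = 16, d(B) = 10, d(C) = 37, d(D) = 32, d(E) = 40, d(F) = 17, d(G) = 25. Nearest: B = (2, -10, -1, 4) with distance 10.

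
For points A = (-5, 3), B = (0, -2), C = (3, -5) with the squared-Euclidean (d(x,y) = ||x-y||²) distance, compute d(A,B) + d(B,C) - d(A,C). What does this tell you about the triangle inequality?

d(A,B) = 5² + 5² = 50, d(B,C) = 3² + 3² = 18, d(A,C) = 8² + 8² = 128.
d(A,B) + d(B,C) - d(A,C) = 50 + 18 - 128 = 68 - 128 = -60. This is < 0, so the triangle inequality FAILS for these points (squared-Euclidean is not a metric).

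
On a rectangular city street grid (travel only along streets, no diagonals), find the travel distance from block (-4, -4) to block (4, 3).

Σ|x_i - y_i| = |-4 - 4| + |-4 - 3| = 8 + 7 = 15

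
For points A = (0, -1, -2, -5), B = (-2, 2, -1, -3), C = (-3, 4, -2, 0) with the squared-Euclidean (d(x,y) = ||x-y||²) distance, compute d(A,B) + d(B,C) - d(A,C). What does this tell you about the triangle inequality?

d(A,B) = 2² + 3² + 1² + 2² = 18, d(B,C) = 1² + 2² + 1² + 3² = 15, d(A,C) = 3² + 5² + 0² + 5² = 59.
d(A,B) + d(B,C) - d(A,C) = 18 + 15 - 59 = 33 - 59 = -26. This is < 0, so the triangle inequality FAILS for these points (squared-Euclidean is not a metric).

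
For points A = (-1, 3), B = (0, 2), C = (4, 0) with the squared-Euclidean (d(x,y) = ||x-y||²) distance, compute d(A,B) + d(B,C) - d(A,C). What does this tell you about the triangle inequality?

d(A,B) = 1² + 1² = 2, d(B,C) = 4² + 2² = 20, d(A,C) = 5² + 3² = 34.
d(A,B) + d(B,C) - d(A,C) = 2 + 20 - 34 = 22 - 34 = -12. This is < 0, so the triangle inequality FAILS for these points (squared-Euclidean is not a metric).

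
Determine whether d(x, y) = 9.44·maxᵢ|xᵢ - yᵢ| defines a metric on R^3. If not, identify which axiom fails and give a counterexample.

Yes. The L∞ (Chebyshev) norm induces a metric on R^3, and multiplying a metric by a positive constant 9.44 > 0 preserves all four axioms: non-negativity (9.44·||x-y|| ≥ 0), identity (9.44·||x-y|| = 0 ⟺ ||x-y|| = 0 ⟺ x = y), symmetry (||x-y|| = ||y-x||), and the triangle inequality (9.44·||x-z|| ≤ 9.44·||x-y|| + 9.44·||y-z||). So d is a metric.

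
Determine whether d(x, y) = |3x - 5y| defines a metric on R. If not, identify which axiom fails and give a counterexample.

No. d fails symmetry: d(2, 6) = |3·2 - 5·6| = |-24| = 24, but d(6, 2) = |3·6 - 5·2| = |8| = 8. Since 24 ≠ 8, d(x,y) ≠ d(y,x) in general.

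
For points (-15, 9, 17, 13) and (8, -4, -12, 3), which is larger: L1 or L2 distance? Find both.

L1 = |-15 - 8| + |9 - (-4)| + |17 - (-12)| + |13 - 3| = 23 + 13 + 29 + 10 = 75
L2 = √(23² + 13² + 29² + 10²) = √1639 ≈ 40.4846
L1 ≥ L2 always (equality iff movement is along one axis); L1 > L2 here.
Ratio L1/L2 = 75/√1639 ≈ 1.8526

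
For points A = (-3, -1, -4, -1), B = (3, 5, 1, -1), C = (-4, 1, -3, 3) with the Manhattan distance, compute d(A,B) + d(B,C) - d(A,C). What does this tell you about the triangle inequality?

d(A,B) = 6 + 6 + 5 + 0 = 17, d(B,C) = 7 + 4 + 4 + 4 = 19, d(A,C) = 1 + 2 + 1 + 4 = 8.
d(A,B) + d(B,C) - d(A,C) = 17 + 19 - 8 = 36 - 8 = 28. This is ≥ 0, so the triangle inequality holds for these points.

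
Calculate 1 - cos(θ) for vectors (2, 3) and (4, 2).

With u = (2, 3), v = (4, 2):
u·v = 2·4 + 3·2 = 8 + 6 = 14.
|u| = √(2² + 3²) = √13, |v| = √(4² + 2²) = √20, so |u||v| = √(13·20) = √260.
cos θ = (u·v)/(|u||v|) = 14/√260 ≈ 0.8682
Cosine distance = 1 - cos θ ≈ 1 - 0.8682 = 0.1318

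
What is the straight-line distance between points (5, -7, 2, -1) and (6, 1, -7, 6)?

√(Σ(x_i - y_i)²) = √((5 - 6)² + (-7 - 1)² + (2 - (-7))² + (-1 - 6)²)
= √((-1)² + (-8)² + 9² + (-7)²) = √(1 + 64 + 81 + 49) = √195 ≈ 13.9642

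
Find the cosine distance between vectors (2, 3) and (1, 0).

With u = (2, 3), v = (1, 0):
u·v = 2·1 + 3·0 = 2 + 0 = 2.
|u| = √(2² + 3²) = √13, |v| = √(1² + 0²) = √1, so |u||v| = √(13·1) = √13.
cos θ = (u·v)/(|u||v|) = 2/√13 ≈ 0.5547
Cosine distance = 1 - cos θ ≈ 1 - 0.5547 = 0.4453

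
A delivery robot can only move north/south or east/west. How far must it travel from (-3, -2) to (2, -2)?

Σ|x_i - y_i| = |-3 - 2| + |-2 - (-2)| = 5 + 0 = 5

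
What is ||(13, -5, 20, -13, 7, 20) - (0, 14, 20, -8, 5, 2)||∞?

max(|x_i - y_i|) = max(|13 - 0|, |-5 - 14|, |20 - 20|, |-13 - (-8)|, |7 - 5|, |20 - 2|) = max(13, 19, 0, 5, 2, 18) = 19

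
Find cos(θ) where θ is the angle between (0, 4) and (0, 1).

With u = (0, 4), v = (0, 1):
u·v = 0·0 + 4·1 = 0 + 4 = 4.
|u| = √(0² + 4²) = √16, |v| = √(0² + 1²) = √1, so |u||v| = √(16·1) = √16 = 4.
cos θ = (u·v)/(|u||v|) = 4/4 = 1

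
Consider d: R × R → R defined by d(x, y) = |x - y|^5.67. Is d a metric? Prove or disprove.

No. d(x,y) = |x-y|^5.67 fails the triangle inequality since p = 5.67 > 1. Counterexample: x = 0, y = 7, z = 8. d(x,z) = |0 - 8|^5.67 = 8^5.67 ≈ 131983.6779, but d(x,y) + d(y,z) = 7^5.67 + 1^5.67 ≈ 61902.1719 + 1 = 61903.1719. Since 131983.6779 > 61903.1719, the triangle inequality is violated.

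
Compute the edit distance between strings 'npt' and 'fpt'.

Let D[i][j] be the edit distance between the first i characters of 'npt' and the first j characters of 'fpt', with D[i][0] = i, D[0][j] = j, and D[i][j] = D[i-1][j-1] if the characters match, else 1 + min(D[i-1][j], D[i][j-1], D[i-1][j-1]). Filling the table (rows: prefixes of 'npt', columns: prefixes of 'fpt'):
     ε  f  p  t
  ε  0  1  2  3
  n  1  1  2  3
  p  2  2  1  2
  t  3  3  2  1
The bottom-right entry gives D[3][3] = 1, so no sequence of fewer than 1 edit works. Backtracking through the table gives one optimal edit sequence (1 edit):
  npt → fpt (sub n→f @1)
Edit distance = 1.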